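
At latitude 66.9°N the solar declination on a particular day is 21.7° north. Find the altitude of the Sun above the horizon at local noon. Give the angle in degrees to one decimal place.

At local solar noon the hour angle is zero, so the elevation is 90° − |φ − δ| = 90° − |66.9° − (21.7°)| = 90° − 45.2° = 44.8°.

44.8°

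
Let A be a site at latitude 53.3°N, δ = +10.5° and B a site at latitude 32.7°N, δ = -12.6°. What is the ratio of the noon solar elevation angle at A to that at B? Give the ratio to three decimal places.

A: 90° − |53.3 − (10.5)| = 47.20°.
B: 90° − |32.7 − (-12.6)| = 44.70°.
Ratio A/B = 47.2000 / 44.7000 = 1.0559.

1.056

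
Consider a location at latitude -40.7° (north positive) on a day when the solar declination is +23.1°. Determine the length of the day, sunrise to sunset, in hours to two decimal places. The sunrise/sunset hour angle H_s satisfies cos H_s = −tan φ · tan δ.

9.13 hours

−tan φ tan δ = −(-0.8601)(0.4265) = 0.3668; H_s = arccos(0.3668) = 68.48°.
Day length = 2 H_s / 15° h⁻¹ = 136.96° / 15 = 9.131 h.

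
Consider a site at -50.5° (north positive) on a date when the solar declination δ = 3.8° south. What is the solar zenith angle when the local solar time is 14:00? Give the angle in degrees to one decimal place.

53.1°

Hour angle H = 15° × (14 − 12) = 30.00°.
With φ = -50.5°, δ = -3.8°, H = 30.00°: sin φ sin δ = 0.0511, cos φ cos δ cos H = 0.5496, so cos θ_z = 0.6007.
θ_z = arccos(0.6007) = 53.08°.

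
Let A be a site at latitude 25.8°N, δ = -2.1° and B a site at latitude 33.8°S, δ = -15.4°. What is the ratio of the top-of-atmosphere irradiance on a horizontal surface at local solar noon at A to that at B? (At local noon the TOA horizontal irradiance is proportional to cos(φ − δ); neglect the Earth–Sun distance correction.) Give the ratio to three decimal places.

A: cos θ_z = cos(25.8° − (-2.1°)) = 0.8838.
B: cos θ_z = cos(-33.8° − (-15.4°)) = 0.9489.
Ratio A/B = 0.8838 / 0.9489 = 0.9314.

0.931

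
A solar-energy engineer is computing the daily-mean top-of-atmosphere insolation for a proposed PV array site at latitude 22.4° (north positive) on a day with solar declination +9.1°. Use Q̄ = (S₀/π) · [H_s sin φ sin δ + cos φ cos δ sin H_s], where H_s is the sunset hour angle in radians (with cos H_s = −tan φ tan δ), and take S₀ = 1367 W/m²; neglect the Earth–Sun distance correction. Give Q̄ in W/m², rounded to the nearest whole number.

−tan φ tan δ = −(0.4122)(0.1602) = -0.0660; H_s = arccos(-0.0660) = 93.78°. In radians, H_s = 1.6368.
H_s sin φ sin δ = 1.6368 × 0.3811 × 0.1582 = 0.0987.
cos φ cos δ sin H_s = 0.9245 × 0.9874 × 0.9978 = 0.9108.
Q̄ = (1367/π) × (0.0987 + 0.9108) = 435.13 × 1.0095 = 439.26 W/m².

439 W/m²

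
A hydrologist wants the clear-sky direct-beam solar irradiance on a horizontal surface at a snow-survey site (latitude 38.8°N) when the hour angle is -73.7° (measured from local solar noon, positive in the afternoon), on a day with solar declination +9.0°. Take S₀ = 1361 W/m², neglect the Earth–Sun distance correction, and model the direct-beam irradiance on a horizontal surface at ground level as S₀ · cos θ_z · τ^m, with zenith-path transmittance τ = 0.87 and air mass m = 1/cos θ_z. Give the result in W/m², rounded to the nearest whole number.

274 W/m²

With φ = 38.8°, δ = 9.0°, H = -73.70°: sin φ sin δ = 0.0980, cos φ cos δ cos H = 0.2160, so cos θ_z = 0.3140.
Air mass m = 1/cos θ_z = 1/0.3140 = 3.185; τ^m = 0.87^3.185 = 0.6418.
Surface direct beam = 1361 × 0.3140 × 0.6418 = 274.28 W/m².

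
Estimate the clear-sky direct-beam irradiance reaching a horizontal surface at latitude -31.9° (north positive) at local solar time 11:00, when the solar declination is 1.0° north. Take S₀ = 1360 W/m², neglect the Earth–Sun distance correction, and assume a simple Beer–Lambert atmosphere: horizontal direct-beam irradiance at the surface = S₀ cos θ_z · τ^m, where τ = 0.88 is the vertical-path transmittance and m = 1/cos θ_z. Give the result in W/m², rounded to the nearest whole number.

942 W/m²

Hour angle H = 15° × (11 − 12) = -15.00°.
cos θ_z = sin φ sin δ + cos φ cos δ cos H = (-0.5284)(0.0175) + (0.8490)(0.9998)(0.9659) = 0.8106.
Air mass m = 1/cos θ_z = 1/0.8106 = 1.234; τ^m = 0.88^1.234 = 0.8541.
Surface direct beam = 1360 × 0.8106 × 0.8541 = 941.57 W/m².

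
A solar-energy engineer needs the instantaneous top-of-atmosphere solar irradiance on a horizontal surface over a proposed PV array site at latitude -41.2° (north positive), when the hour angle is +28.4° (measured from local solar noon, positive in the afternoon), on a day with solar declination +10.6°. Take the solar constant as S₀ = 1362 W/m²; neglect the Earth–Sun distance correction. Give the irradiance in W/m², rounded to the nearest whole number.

cos θ_z = sin(-41.2°) sin(10.6°) + cos(-41.2°) cos(10.6°) cos(28.40°) = -0.1212 + 0.6506 = 0.5294.
Top-of-atmosphere irradiance = S₀ cos θ_z = 1362 × 0.5294 = 721.04 W/m².

721 W/m²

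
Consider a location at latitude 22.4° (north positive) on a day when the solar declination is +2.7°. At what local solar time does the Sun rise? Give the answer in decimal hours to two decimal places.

The sunset hour angle satisfies cos H_s = −tan φ tan δ = -0.0194, giving H_s = 91.11°.
Sunrise is at 12 − H_s/15 = 12 − 6.074 = 5.926 h local solar time.

5.93 h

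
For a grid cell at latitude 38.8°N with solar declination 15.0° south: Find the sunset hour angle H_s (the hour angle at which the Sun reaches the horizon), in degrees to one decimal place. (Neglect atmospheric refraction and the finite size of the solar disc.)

cos H_s = −tan(38.8°) · tan(-15.0°) = 0.2154, so H_s = arccos(0.2154) = 77.56°.

77.6°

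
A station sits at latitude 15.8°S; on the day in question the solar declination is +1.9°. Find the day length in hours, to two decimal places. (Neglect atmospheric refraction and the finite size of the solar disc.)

The sunset hour angle satisfies cos H_s = −tan φ tan δ = 0.0094, giving H_s = 89.46°.
Day length = 2 H_s / 15° h⁻¹ = 178.92° / 15 = 11.928 h.

11.93 hours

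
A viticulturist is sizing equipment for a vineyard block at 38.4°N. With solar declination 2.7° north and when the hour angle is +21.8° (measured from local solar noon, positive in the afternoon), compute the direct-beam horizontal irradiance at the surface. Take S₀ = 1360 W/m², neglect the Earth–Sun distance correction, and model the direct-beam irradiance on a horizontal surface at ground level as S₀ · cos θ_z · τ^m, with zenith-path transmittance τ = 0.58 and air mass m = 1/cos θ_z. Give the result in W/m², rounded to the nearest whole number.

500 W/m²

cos θ_z = sin(38.4°) sin(2.7°) + cos(38.4°) cos(2.7°) cos(21.80°) = 0.0293 + 0.7268 = 0.7561.
Air mass m = 1/cos θ_z = 1/0.7561 = 1.323; τ^m = 0.58^1.323 = 0.4864.
Surface direct beam = 1360 × 0.7561 × 0.4864 = 500.16 W/m².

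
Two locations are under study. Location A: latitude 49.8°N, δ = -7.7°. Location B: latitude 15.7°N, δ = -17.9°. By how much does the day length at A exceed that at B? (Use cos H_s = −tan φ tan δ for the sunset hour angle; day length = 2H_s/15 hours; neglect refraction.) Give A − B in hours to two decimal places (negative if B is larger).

A: H_s = arccos(−tan 49.8° · tan -7.7°) = 80.79°, so 2H_s/15 = 10.7720 h.
B: H_s = arccos(−tan 15.7° · tan -17.9°) = 84.79°, so 2H_s/15 = 11.3053 h.
A − B = 10.7720 − 11.3053 = -0.5333 h.

-0.53 h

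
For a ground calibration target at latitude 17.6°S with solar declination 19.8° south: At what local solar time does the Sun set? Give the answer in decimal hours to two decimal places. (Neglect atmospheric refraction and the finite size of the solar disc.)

The sunset hour angle satisfies cos H_s = −tan φ tan δ = -0.1142, giving H_s = 96.56°.
Sunset is at 12 + H_s/15 = 12 + 6.437 = 18.437 h local solar time.

18.44 h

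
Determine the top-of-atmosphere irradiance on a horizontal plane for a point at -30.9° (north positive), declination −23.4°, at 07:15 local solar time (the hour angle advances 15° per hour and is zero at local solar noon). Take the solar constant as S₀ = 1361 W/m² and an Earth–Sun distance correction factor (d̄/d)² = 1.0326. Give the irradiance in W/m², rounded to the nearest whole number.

642 W/m²

Hour angle H = 15° × (7.25 − 12) = -71.25°.
cos θ_z = sin(-30.9°) sin(-23.4°) + cos(-30.9°) cos(-23.4°) cos(-71.25°) = 0.2040 + 0.2531 = 0.4571.
Top-of-atmosphere irradiance = S₀ (d̄/d)² cos θ_z = 1361 × 1.0326 × 0.4571 = 642.39 W/m².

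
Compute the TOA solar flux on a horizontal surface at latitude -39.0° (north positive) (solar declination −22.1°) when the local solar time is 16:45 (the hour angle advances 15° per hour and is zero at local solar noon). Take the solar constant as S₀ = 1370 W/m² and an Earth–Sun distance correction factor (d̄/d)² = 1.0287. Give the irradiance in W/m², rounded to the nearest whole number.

Hour angle H = 15° × (16.75 − 12) = 71.25°.
With φ = -39.0°, δ = -22.1°, H = 71.25°: sin φ sin δ = 0.2368, cos φ cos δ cos H = 0.2315, so cos θ_z = 0.4683.
Top-of-atmosphere irradiance = S₀ (d̄/d)² cos θ_z = 1370 × 1.0287 × 0.4683 = 659.98 W/m².

660 W/m²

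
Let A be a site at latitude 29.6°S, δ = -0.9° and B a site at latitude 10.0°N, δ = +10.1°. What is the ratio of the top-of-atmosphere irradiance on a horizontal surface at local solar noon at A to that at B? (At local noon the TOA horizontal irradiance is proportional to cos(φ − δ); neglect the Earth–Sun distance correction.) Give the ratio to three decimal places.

0.877

A: cos θ_z = cos(-29.6° − (-0.9°)) = 0.8771.
B: cos θ_z = cos(10.0° − (10.1°)) = 1.0000.
Ratio A/B = 0.8771 / 1.0000 = 0.8771.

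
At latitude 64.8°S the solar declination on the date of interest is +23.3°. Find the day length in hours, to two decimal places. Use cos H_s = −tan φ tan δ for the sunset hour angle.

The sunset hour angle satisfies cos H_s = −tan φ tan δ = 0.9152, giving H_s = 23.77°.
Day length = 2 H_s / 15° h⁻¹ = 47.54° / 15 = 3.169 h.

3.17 hours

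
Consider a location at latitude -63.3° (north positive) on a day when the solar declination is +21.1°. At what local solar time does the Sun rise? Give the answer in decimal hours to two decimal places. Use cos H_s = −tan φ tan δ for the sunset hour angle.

9.34 h

The sunset hour angle satisfies cos H_s = −tan φ tan δ = 0.7672, giving H_s = 39.90°.
Sunrise is at 12 − H_s/15 = 12 − 2.660 = 9.340 h local solar time.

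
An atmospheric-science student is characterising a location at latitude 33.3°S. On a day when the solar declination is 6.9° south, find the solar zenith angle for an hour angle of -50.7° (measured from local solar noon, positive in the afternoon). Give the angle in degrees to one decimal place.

With φ = -33.3°, δ = -6.9°, H = -50.70°: sin φ sin δ = 0.0660, cos φ cos δ cos H = 0.5256, so cos θ_z = 0.5916.
θ_z = arccos(0.5916) = 53.73°.

53.7°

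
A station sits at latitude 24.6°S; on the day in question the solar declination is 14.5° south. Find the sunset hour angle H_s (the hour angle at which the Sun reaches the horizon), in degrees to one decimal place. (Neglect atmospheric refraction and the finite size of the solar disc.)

cos H_s = −tan(-24.6°) · tan(-14.5°) = -0.1184, so H_s = arccos(-0.1184) = 96.80°.

96.8°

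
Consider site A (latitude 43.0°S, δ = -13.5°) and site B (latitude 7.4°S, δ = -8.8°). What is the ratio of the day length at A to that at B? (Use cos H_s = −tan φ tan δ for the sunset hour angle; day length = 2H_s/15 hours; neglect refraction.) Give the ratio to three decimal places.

1.129

A: H_s = arccos(−tan -43.0° · tan -13.5°) = 102.94°, so 2H_s/15 = 13.7253 h.
B: H_s = arccos(−tan -7.4° · tan -8.8°) = 91.15°, so 2H_s/15 = 12.1533 h.
Ratio A/B = 13.7253 / 12.1533 = 1.1293.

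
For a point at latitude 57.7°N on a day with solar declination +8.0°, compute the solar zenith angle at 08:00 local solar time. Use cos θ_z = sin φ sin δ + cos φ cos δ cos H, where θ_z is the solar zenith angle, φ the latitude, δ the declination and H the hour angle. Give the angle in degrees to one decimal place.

Hour angle H = 15° × (8 − 12) = -60.00°.
cos θ_z = sin φ sin δ + cos φ cos δ cos H = (0.8453)(0.1392) + (0.5344)(0.9903)(0.5000) = 0.3823.
θ_z = arccos(0.3823) = 67.52°.

67.5°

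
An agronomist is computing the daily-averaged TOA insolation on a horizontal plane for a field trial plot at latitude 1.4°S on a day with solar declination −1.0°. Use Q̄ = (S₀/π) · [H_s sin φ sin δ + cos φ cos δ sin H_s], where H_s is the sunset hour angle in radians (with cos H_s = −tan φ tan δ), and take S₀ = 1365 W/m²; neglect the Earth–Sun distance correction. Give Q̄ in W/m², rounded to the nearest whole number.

435 W/m²

cos H_s = −tan(-1.4°) · tan(-1.0°) = -0.0004, so H_s = arccos(-0.0004) = 90.02°. In radians, H_s = 1.5711.
H_s sin φ sin δ = 1.5711 × -0.0244 × -0.0175 = 0.0007.
cos φ cos δ sin H_s = 0.9997 × 0.9998 × 1.0000 = 0.9995.
Q̄ = (1365/π) × (0.0007 + 0.9995) = 434.49 × 1.0002 = 434.58 W/m².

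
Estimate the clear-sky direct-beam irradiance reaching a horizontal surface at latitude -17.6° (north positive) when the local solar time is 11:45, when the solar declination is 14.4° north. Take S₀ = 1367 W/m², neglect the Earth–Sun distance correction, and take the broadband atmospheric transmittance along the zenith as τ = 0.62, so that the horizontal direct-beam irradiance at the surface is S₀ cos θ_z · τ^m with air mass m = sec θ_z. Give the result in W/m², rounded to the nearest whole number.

657 W/m²

Hour angle H = 15° × (11.75 − 12) = -3.75°.
cos θ_z = sin(-17.6°) sin(14.4°) + cos(-17.6°) cos(14.4°) cos(-3.75°) = -0.0752 + 0.9213 = 0.8461.
Air mass m = 1/cos θ_z = 1/0.8461 = 1.182; τ^m = 0.62^1.182 = 0.5683.
Surface direct beam = 1367 × 0.8461 × 0.5683 = 657.31 W/m².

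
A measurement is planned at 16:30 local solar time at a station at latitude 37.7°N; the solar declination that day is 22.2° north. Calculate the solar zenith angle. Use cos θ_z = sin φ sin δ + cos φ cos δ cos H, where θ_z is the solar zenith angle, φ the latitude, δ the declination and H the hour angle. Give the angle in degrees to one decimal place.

59.2°

Hour angle H = 15° × (16.5 − 12) = 67.50°.
With φ = 37.7°, δ = 22.2°, H = 67.50°: sin φ sin δ = 0.2311, cos φ cos δ cos H = 0.2803, so cos θ_z = 0.5114.
θ_z = arccos(0.5114) = 59.24°.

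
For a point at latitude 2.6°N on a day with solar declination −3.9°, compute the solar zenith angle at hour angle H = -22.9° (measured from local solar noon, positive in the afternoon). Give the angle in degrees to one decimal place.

23.8°

With φ = 2.6°, δ = -3.9°, H = -22.90°: sin φ sin δ = -0.0031, cos φ cos δ cos H = 0.9181, so cos θ_z = 0.9150.
θ_z = arccos(0.9150) = 23.79°.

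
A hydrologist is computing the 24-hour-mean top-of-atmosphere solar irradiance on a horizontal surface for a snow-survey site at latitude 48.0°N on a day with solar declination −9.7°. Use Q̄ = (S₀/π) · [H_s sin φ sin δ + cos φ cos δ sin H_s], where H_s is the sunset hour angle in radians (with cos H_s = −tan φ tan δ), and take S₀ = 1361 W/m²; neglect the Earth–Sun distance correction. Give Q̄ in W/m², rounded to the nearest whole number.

The sunset hour angle satisfies cos H_s = −tan φ tan δ = 0.1898, giving H_s = 79.06°. In radians, H_s = 1.3799.
H_s sin φ sin δ = 1.3799 × 0.7431 × -0.1685 = -0.1728.
cos φ cos δ sin H_s = 0.6691 × 0.9857 × 0.9818 = 0.6475.
Q̄ = (1361/π) × (-0.1728 + 0.6475) = 433.22 × 0.4747 = 205.65 W/m².

206 W/m²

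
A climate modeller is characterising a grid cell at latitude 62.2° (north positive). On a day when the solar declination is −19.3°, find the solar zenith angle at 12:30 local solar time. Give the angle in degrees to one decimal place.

81.7°

Hour angle H = 15° × (12.5 − 12) = 7.50°.
cos θ_z = sin(62.2°) sin(-19.3°) + cos(62.2°) cos(-19.3°) cos(7.50°) = -0.2924 + 0.4364 = 0.1440.
θ_z = arccos(0.1440) = 81.72°.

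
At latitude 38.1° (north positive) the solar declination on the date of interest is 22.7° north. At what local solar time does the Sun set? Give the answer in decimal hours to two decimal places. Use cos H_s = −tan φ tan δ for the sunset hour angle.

19.28 h

cos H_s = −tan(38.1°) · tan(22.7°) = -0.3280, so H_s = arccos(-0.3280) = 109.15°.
Sunset is at 12 + H_s/15 = 12 + 7.277 = 19.277 h local solar time.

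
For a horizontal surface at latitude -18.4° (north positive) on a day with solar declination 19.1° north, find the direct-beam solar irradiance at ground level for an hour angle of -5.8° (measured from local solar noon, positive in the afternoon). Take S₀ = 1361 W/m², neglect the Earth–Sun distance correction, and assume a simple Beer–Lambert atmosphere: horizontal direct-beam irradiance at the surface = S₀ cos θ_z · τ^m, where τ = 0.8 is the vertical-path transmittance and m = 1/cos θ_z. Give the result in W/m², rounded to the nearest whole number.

cos θ_z = sin φ sin δ + cos φ cos δ cos H = (-0.3156)(0.3272) + (0.9489)(0.9449)(0.9949) = 0.7888.
Air mass m = 1/cos θ_z = 1/0.7888 = 1.268; τ^m = 0.8^1.268 = 0.7536.
Surface direct beam = 1361 × 0.7888 × 0.7536 = 809.03 W/m².

809 W/m²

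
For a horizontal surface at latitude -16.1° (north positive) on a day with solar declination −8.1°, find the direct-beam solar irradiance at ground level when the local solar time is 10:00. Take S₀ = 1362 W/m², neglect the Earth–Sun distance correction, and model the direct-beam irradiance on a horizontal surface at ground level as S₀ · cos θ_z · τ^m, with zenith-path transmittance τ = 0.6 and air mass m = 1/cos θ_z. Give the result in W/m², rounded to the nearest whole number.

650 W/m²

Hour angle H = 15° × (10 − 12) = -30.00°.
cos θ_z = sin(-16.1°) sin(-8.1°) + cos(-16.1°) cos(-8.1°) cos(-30.00°) = 0.0391 + 0.8238 = 0.8629.
Air mass m = 1/cos θ_z = 1/0.8629 = 1.159; τ^m = 0.6^1.159 = 0.5532.
Surface direct beam = 1362 × 0.8629 × 0.5532 = 650.16 W/m².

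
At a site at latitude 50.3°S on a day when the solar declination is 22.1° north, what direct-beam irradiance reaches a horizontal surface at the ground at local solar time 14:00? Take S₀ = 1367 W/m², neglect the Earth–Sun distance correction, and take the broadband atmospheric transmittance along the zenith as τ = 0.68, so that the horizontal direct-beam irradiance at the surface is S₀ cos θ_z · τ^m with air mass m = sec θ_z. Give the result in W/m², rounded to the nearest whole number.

54 W/m²

Hour angle H = 15° × (14 − 12) = 30.00°.
cos θ_z = sin φ sin δ + cos φ cos δ cos H = (-0.7694)(0.3762) + (0.6388)(0.9265)(0.8660) = 0.2231.
Air mass m = 1/cos θ_z = 1/0.2231 = 4.482; τ^m = 0.68^4.482 = 0.1775.
Surface direct beam = 1367 × 0.2231 × 0.1775 = 54.13 W/m².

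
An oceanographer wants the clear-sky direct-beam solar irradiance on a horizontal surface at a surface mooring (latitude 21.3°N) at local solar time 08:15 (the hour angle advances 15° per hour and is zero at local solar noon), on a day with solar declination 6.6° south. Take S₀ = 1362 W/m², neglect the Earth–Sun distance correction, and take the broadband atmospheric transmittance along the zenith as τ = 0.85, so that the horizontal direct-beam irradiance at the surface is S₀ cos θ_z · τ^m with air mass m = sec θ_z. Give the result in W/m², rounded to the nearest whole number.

Hour angle H = 15° × (8.25 − 12) = -56.25°.
With φ = 21.3°, δ = -6.6°, H = -56.25°: sin φ sin δ = -0.0418, cos φ cos δ cos H = 0.5142, so cos θ_z = 0.4724.
Air mass m = 1/cos θ_z = 1/0.4724 = 2.117; τ^m = 0.85^2.117 = 0.7089.
Surface direct beam = 1362 × 0.4724 × 0.7089 = 456.11 W/m².

456 W/m²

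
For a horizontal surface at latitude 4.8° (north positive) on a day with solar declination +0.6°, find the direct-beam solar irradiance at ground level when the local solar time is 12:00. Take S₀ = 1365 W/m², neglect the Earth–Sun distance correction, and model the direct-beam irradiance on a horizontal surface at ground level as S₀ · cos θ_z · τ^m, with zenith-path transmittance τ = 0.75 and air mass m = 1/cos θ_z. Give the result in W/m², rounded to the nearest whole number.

1020 W/m²

Hour angle H = 15° × (12 − 12) = 0.00°.
With φ = 4.8°, δ = 0.6°, H = 0.00°: sin φ sin δ = 0.0009, cos φ cos δ cos H = 0.9964, so cos θ_z = 0.9973.
Air mass m = 1/cos θ_z = 1/0.9973 = 1.003; τ^m = 0.75^1.003 = 0.7494.
Surface direct beam = 1365 × 0.9973 × 0.7494 = 1020.17 W/m².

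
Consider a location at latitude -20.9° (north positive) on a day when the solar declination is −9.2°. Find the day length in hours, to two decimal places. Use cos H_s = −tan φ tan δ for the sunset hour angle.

The sunset hour angle satisfies cos H_s = −tan φ tan δ = -0.0618, giving H_s = 93.54°.
Day length = 2 H_s / 15° h⁻¹ = 187.08° / 15 = 12.472 h.

12.47 hours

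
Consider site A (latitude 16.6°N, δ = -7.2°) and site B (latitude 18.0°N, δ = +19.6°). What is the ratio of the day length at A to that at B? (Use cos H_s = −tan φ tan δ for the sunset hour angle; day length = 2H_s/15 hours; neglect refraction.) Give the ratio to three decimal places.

A: H_s = arccos(−tan 16.6° · tan -7.2°) = 87.84°, so 2H_s/15 = 11.7120 h.
B: H_s = arccos(−tan 18.0° · tan 19.6°) = 96.64°, so 2H_s/15 = 12.8853 h.
Ratio A/B = 11.7120 / 12.8853 = 0.9089.

0.909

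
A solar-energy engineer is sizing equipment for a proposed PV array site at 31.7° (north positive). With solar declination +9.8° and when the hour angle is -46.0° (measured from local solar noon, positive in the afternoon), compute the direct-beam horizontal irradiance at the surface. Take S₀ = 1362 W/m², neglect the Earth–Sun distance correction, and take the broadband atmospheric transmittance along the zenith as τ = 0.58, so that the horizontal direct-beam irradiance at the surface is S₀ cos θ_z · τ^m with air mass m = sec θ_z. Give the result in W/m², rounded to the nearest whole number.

407 W/m²

cos θ_z = sin φ sin δ + cos φ cos δ cos H = (0.5255)(0.1702) + (0.8508)(0.9854)(0.6947) = 0.6719.
Air mass m = 1/cos θ_z = 1/0.6719 = 1.488; τ^m = 0.58^1.488 = 0.4446.
Surface direct beam = 1362 × 0.6719 × 0.4446 = 406.87 W/m².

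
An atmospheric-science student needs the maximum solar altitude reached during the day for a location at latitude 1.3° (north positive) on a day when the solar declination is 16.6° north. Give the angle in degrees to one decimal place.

74.7°

At local solar noon the hour angle is zero, so the elevation is 90° − |φ − δ| = 90° − |1.3° − (16.6°)| = 90° − 15.3° = 74.7°.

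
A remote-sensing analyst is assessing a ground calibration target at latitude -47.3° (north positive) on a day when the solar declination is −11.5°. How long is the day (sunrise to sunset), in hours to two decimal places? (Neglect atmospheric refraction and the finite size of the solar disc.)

−tan φ tan δ = −(-1.0837)(-0.2035) = -0.2205; H_s = arccos(-0.2205) = 102.74°.
Day length = 2 H_s / 15° h⁻¹ = 205.48° / 15 = 13.699 h.

13.70 hours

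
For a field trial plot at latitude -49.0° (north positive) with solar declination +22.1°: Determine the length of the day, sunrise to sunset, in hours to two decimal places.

8.29 hours

cos H_s = −tan(-49.0°) · tan(22.1°) = 0.4671, so H_s = arccos(0.4671) = 62.15°.
Day length = 2 H_s / 15° h⁻¹ = 124.30° / 15 = 8.287 h.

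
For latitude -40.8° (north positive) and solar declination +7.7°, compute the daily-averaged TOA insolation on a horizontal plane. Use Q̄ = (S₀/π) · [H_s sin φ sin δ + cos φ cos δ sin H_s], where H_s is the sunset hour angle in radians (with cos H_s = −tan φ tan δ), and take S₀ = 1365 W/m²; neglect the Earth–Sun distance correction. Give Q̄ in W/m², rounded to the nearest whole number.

−tan φ tan δ = −(-0.8632)(0.1352) = 0.1167; H_s = arccos(0.1167) = 83.30°. In radians, H_s = 1.4539.
H_s sin φ sin δ = 1.4539 × -0.6534 × 0.1340 = -0.1273.
cos φ cos δ sin H_s = 0.7570 × 0.9910 × 0.9932 = 0.7451.
Q̄ = (1365/π) × (-0.1273 + 0.7451) = 434.49 × 0.6178 = 268.43 W/m².

268 W/m²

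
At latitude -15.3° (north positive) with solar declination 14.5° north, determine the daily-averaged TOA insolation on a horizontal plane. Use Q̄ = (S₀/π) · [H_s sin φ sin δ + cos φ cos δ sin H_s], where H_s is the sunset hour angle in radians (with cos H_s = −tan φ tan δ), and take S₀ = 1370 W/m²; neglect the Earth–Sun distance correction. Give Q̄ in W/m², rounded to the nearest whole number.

363 W/m²

−tan φ tan δ = −(-0.2736)(0.2586) = 0.0708; H_s = arccos(0.0708) = 85.94°. In radians, H_s = 1.4999.
H_s sin φ sin δ = 1.4999 × -0.2639 × 0.2504 = -0.0991.
cos φ cos δ sin H_s = 0.9646 × 0.9681 × 0.9975 = 0.9315.
Q̄ = (1370/π) × (-0.0991 + 0.9315) = 436.08 × 0.8324 = 362.99 W/m².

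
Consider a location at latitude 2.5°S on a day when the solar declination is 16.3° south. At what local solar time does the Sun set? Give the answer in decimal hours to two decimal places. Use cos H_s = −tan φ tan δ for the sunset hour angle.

The sunset hour angle satisfies cos H_s = −tan φ tan δ = -0.0128, giving H_s = 90.73°.
Sunset is at 12 + H_s/15 = 12 + 6.049 = 18.049 h local solar time.

18.05 h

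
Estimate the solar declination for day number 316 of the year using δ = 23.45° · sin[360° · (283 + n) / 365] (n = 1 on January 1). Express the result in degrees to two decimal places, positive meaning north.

-18.17°

360 × (283 + 316) / 365 = 590.795°; sin(590.795°) = -0.7749.
δ = 23.45 × -0.7749 = -18.171° ≈ -18.17°.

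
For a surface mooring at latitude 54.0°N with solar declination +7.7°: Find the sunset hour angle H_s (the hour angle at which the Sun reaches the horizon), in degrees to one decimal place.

100.7°

The sunset hour angle satisfies cos H_s = −tan φ tan δ = -0.1861, giving H_s = 100.73°.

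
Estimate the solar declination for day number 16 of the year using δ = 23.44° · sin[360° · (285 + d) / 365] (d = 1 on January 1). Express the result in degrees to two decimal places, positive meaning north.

-20.91°

360 × (285 + 16) / 365 = 296.877°; sin(296.877°) = -0.8920.
δ = 23.44 × -0.8920 = -20.908° ≈ -20.91°.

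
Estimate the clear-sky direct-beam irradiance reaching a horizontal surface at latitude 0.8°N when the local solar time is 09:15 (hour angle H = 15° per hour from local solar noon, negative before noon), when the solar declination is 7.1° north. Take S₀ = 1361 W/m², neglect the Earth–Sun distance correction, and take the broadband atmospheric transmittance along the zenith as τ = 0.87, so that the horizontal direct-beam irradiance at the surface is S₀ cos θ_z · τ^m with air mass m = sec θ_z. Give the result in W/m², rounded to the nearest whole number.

845 W/m²

Hour angle H = 15° × (9.25 − 12) = -41.25°.
cos θ_z = sin φ sin δ + cos φ cos δ cos H = (0.0140)(0.1236) + (0.9999)(0.9923)(0.7518) = 0.7477.
Air mass m = 1/cos θ_z = 1/0.7477 = 1.337; τ^m = 0.87^1.337 = 0.8301.
Surface direct beam = 1361 × 0.7477 × 0.8301 = 844.73 W/m².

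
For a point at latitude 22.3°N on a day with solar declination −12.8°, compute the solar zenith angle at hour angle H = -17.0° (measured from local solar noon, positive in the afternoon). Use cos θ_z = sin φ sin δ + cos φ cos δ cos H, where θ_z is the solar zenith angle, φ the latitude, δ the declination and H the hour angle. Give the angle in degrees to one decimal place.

cos θ_z = sin φ sin δ + cos φ cos δ cos H = (0.3795)(-0.2215) + (0.9252)(0.9751)(0.9563) = 0.7787.
θ_z = arccos(0.7787) = 38.86°.

38.9°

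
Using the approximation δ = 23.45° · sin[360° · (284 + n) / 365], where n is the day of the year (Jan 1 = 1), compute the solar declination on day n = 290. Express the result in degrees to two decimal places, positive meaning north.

360 × (284 + 290) / 365 = 566.137°; sin(566.137°) = -0.4405.
δ = 23.45 × -0.4405 = -10.330° ≈ -10.33°.

-10.33°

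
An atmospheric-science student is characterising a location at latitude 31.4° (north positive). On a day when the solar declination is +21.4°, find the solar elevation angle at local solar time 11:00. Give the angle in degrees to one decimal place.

Hour angle H = 15° × (11 − 12) = -15.00°.
cos θ_z = sin(31.4°) sin(21.4°) + cos(31.4°) cos(21.4°) cos(-15.00°) = 0.1901 + 0.7676 = 0.9577.
θ_z = arccos(0.9577) = 16.72°, so the elevation is 90° − 16.72° = 73.28°.

73.3°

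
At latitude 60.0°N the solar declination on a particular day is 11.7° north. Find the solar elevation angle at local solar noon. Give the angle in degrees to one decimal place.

At local solar noon the hour angle is zero, so the elevation is 90° − |φ − δ| = 90° − |60.0° − (11.7°)| = 90° − 48.3° = 41.7°.

41.7°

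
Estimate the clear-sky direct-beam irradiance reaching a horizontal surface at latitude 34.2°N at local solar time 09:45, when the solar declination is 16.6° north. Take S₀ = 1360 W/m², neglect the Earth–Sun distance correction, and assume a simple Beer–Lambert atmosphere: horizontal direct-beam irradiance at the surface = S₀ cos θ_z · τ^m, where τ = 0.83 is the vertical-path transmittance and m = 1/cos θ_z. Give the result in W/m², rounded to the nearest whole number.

888 W/m²

Hour angle H = 15° × (9.75 − 12) = -33.75°.
cos θ_z = sin φ sin δ + cos φ cos δ cos H = (0.5621)(0.2857) + (0.8271)(0.9583)(0.8315) = 0.8196.
Air mass m = 1/cos θ_z = 1/0.8196 = 1.220; τ^m = 0.83^1.220 = 0.7967.
Surface direct beam = 1360 × 0.8196 × 0.7967 = 888.05 W/m².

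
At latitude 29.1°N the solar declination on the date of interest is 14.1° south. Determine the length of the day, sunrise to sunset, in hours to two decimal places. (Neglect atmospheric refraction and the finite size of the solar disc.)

10.93 hours

cos H_s = −tan(29.1°) · tan(-14.1°) = 0.1398, so H_s = arccos(0.1398) = 81.96°.
Day length = 2 H_s / 15° h⁻¹ = 163.92° / 15 = 10.928 h.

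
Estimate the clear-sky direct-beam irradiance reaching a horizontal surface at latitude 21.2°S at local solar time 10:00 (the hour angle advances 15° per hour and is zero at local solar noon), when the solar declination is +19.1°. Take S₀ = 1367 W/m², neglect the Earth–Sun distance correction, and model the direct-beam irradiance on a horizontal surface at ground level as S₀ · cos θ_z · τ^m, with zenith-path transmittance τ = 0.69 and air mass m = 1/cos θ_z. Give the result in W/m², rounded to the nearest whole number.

Hour angle H = 15° × (10 − 12) = -30.00°.
cos θ_z = sin(-21.2°) sin(19.1°) + cos(-21.2°) cos(19.1°) cos(-30.00°) = -0.1183 + 0.7630 = 0.6447.
Air mass m = 1/cos θ_z = 1/0.6447 = 1.551; τ^m = 0.69^1.551 = 0.5624.
Surface direct beam = 1367 × 0.6447 × 0.5624 = 495.65 W/m².

496 W/m²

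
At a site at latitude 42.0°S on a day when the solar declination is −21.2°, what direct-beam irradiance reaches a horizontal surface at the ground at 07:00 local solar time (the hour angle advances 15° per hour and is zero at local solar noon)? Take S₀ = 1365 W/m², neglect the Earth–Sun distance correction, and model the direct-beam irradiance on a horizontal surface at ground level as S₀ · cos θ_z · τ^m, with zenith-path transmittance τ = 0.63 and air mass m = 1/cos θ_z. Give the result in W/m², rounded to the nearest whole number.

Hour angle H = 15° × (7 − 12) = -75.00°.
With φ = -42.0°, δ = -21.2°, H = -75.00°: sin φ sin δ = 0.2420, cos φ cos δ cos H = 0.1793, so cos θ_z = 0.4213.
Air mass m = 1/cos θ_z = 1/0.4213 = 2.374; τ^m = 0.63^2.374 = 0.3339.
Surface direct beam = 1365 × 0.4213 × 0.3339 = 192.02 W/m².

192 W/m²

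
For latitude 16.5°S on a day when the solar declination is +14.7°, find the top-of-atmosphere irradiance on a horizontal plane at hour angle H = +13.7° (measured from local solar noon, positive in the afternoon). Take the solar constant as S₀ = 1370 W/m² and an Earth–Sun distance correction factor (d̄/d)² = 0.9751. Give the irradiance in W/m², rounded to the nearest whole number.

With φ = -16.5°, δ = 14.7°, H = 13.70°: sin φ sin δ = -0.0721, cos φ cos δ cos H = 0.9010, so cos θ_z = 0.8289.
Top-of-atmosphere irradiance = S₀ (d̄/d)² cos θ_z = 1370 × 0.9751 × 0.8289 = 1107.32 W/m².

1107 W/m²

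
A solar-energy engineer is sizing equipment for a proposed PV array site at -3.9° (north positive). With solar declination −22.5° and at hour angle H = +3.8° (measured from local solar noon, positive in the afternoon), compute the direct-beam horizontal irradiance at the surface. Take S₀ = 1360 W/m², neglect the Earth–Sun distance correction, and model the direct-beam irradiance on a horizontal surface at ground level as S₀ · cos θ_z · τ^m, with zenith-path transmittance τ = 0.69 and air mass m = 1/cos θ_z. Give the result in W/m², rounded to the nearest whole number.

869 W/m²

cos θ_z = sin(-3.9°) sin(-22.5°) + cos(-3.9°) cos(-22.5°) cos(3.80°) = 0.0260 + 0.9197 = 0.9457.
Air mass m = 1/cos θ_z = 1/0.9457 = 1.057; τ^m = 0.69^1.057 = 0.6756.
Surface direct beam = 1360 × 0.9457 × 0.6756 = 868.92 W/m².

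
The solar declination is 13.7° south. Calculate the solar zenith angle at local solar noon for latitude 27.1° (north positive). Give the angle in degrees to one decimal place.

40.8°

At local solar noon the hour angle is zero, so the zenith angle is |φ − δ| = |27.1° − (-13.7°)| = 40.8°.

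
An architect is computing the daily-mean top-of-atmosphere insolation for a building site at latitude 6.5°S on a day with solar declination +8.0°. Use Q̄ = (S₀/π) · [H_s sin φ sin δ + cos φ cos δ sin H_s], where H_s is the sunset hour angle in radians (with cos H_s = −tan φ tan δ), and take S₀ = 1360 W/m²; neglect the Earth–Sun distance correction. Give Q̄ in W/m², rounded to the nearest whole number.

415 W/m²

−tan φ tan δ = −(-0.1139)(0.1405) = 0.0160; H_s = arccos(0.0160) = 89.08°. In radians, H_s = 1.5547.
H_s sin φ sin δ = 1.5547 × -0.1132 × 0.1392 = -0.0245.
cos φ cos δ sin H_s = 0.9936 × 0.9903 × 0.9999 = 0.9839.
Q̄ = (1360/π) × (-0.0245 + 0.9839) = 432.90 × 0.9594 = 415.32 W/m².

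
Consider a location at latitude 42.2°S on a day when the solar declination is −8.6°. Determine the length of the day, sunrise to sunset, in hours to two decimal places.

13.05 hours

The sunset hour angle satisfies cos H_s = −tan φ tan δ = -0.1371, giving H_s = 97.88°.
Day length = 2 H_s / 15° h⁻¹ = 195.76° / 15 = 13.051 h.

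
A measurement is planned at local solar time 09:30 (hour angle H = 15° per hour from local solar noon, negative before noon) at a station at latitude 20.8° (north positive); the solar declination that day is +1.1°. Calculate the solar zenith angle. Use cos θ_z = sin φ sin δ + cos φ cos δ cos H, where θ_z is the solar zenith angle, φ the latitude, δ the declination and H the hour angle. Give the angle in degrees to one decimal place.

Hour angle H = 15° × (9.5 − 12) = -37.50°.
cos θ_z = sin φ sin δ + cos φ cos δ cos H = (0.3551)(0.0192) + (0.9348)(0.9998)(0.7934) = 0.7483.
θ_z = arccos(0.7483) = 41.56°.

41.6°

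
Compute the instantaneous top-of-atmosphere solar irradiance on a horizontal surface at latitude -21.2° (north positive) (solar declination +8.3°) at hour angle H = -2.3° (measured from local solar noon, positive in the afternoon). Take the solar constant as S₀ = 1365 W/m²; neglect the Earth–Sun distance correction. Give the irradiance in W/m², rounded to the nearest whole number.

1187 W/m²

cos θ_z = sin(-21.2°) sin(8.3°) + cos(-21.2°) cos(8.3°) cos(-2.30°) = -0.0522 + 0.9218 = 0.8696.
Top-of-atmosphere irradiance = S₀ cos θ_z = 1365 × 0.8696 = 1187.00 W/m².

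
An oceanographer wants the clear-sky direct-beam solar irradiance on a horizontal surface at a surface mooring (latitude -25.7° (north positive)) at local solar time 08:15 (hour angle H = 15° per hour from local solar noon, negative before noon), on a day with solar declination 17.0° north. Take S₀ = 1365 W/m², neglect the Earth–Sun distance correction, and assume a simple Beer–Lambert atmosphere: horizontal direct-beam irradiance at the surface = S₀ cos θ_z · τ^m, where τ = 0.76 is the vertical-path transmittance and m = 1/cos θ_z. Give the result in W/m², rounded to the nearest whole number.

220 W/m²

Hour angle H = 15° × (8.25 − 12) = -56.25°.
With φ = -25.7°, δ = 17.0°, H = -56.25°: sin φ sin δ = -0.1268, cos φ cos δ cos H = 0.4787, so cos θ_z = 0.3519.
Air mass m = 1/cos θ_z = 1/0.3519 = 2.842; τ^m = 0.76^2.842 = 0.4584.
Surface direct beam = 1365 × 0.3519 × 0.4584 = 220.19 W/m².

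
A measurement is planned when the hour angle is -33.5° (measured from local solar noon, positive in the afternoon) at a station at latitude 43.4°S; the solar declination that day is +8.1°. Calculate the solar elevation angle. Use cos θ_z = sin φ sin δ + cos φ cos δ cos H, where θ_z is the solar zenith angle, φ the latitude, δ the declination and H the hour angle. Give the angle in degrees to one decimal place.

30.2°

cos θ_z = sin(-43.4°) sin(8.1°) + cos(-43.4°) cos(8.1°) cos(-33.50°) = -0.0968 + 0.5998 = 0.5030.
θ_z = arccos(0.5030) = 59.80°, so the elevation is 90° − 59.80° = 30.20°.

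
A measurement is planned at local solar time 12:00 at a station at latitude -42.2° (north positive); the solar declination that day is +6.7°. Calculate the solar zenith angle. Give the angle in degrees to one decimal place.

48.9°

Hour angle H = 15° × (12 − 12) = 0.00°.
With φ = -42.2°, δ = 6.7°, H = 0.00°: sin φ sin δ = -0.0784, cos φ cos δ cos H = 0.7357, so cos θ_z = 0.6573.
θ_z = arccos(0.6573) = 48.91°.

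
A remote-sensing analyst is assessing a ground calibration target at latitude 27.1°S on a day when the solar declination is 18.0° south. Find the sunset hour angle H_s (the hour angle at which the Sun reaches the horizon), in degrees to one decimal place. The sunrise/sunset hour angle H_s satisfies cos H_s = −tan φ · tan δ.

The sunset hour angle satisfies cos H_s = −tan φ tan δ = -0.1663, giving H_s = 99.57°.

99.6°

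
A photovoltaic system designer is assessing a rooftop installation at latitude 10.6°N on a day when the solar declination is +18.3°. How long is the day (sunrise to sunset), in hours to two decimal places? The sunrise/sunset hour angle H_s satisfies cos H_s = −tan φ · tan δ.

−tan φ tan δ = −(0.1871)(0.3307) = -0.0619; H_s = arccos(-0.0619) = 93.55°.
Day length = 2 H_s / 15° h⁻¹ = 187.10° / 15 = 12.473 h.

12.47 hours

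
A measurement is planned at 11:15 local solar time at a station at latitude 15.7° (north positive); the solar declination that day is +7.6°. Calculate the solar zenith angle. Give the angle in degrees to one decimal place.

Hour angle H = 15° × (11.25 − 12) = -11.25°.
With φ = 15.7°, δ = 7.6°, H = -11.25°: sin φ sin δ = 0.0358, cos φ cos δ cos H = 0.9359, so cos θ_z = 0.9717.
θ_z = arccos(0.9717) = 13.66°.

13.7°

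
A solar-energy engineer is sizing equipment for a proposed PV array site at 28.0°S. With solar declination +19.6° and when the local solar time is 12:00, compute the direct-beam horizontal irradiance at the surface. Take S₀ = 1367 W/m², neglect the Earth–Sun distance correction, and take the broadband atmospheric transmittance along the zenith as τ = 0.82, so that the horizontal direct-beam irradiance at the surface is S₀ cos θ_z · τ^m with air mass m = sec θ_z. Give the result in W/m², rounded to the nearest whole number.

687 W/m²

Hour angle H = 15° × (12 − 12) = 0.00°.
cos θ_z = sin φ sin δ + cos φ cos δ cos H = (-0.4695)(0.3355) + (0.8829)(0.9421)(1.0000) = 0.6743.
Air mass m = 1/cos θ_z = 1/0.6743 = 1.483; τ^m = 0.82^1.483 = 0.7451.
Surface direct beam = 1367 × 0.6743 × 0.7451 = 686.81 W/m².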